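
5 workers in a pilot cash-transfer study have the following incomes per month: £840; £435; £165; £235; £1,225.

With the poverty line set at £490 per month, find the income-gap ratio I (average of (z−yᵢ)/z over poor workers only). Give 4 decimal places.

0.4320

Below z: £165, £235, £435 (q = 3 of N = 5).
Relative gaps: 0.6633, 0.5204, 0.1122; sum = 1.295918.
I averages over the q = 3 poor units only: 1.295918 / 3 = 0.4320.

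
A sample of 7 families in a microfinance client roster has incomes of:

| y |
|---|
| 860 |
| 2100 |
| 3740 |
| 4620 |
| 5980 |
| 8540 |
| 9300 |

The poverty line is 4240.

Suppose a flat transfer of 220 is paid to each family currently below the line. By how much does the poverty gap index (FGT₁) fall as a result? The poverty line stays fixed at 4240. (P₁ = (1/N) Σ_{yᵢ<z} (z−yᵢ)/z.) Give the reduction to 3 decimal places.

Before: below the line — 860, 2100, 3740; poverty gap index (FGT₁) = 0.20283.
After the 220 transfer: below the line — 1080, 2320, 3960; poverty gap index (FGT₁) = 0.18059.
Reduction = 0.20283 − 0.18059 = 0.022.

0.022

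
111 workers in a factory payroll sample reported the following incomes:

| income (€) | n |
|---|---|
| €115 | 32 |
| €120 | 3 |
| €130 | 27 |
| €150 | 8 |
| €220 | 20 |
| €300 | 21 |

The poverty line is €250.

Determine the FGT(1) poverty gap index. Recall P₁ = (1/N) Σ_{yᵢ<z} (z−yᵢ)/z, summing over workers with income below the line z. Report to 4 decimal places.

0.3369

Below z: 32×€115, 3×€120, 27×€130, 8×€150, 20×€220 (q = 90 of N = 111).
Normalized shortfalls: (250−115)/250 = 0.5400 (×32); (250−120)/250 = 0.5200 (×3); (250−130)/250 = 0.4800 (×27); (250−150)/250 = 0.4000 (×8); (250−220)/250 = 0.1200 (×20).
Sum of shortfalls = 37.400000; P₁ averages over all N: 37.400000 / 111 = 0.3369.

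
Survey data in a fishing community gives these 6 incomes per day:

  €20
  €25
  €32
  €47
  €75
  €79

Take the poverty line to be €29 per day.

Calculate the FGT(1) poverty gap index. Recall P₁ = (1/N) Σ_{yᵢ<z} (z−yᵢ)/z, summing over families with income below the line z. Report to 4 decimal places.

Poor units: €20, €25 (q = 2 of N = 6).
Shortfall ratios: (29−20)/29 = 0.3103; (29−25)/29 = 0.1379.
Sum of shortfalls = 0.448276; P₁ averages over all N: 0.448276 / 6 = 0.0747.

0.0747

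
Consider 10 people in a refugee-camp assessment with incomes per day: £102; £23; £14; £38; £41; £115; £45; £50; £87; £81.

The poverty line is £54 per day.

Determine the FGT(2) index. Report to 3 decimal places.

0.106

Incomes under z: £14, £23, £38, £41, £45, £50 (q = 6 of N = 10).
Shortfall ratios: (54−14)/54 = 0.7407; (54−23)/54 = 0.5741; (54−38)/54 = 0.2963; (54−41)/54 = 0.2407; (54−45)/54 = 0.1667; (54−50)/54 = 0.0741.
Squared: 0.5487; 0.3296; 0.0878; 0.0580; 0.0278; 0.0055.
Sum = 1.057270; P₂ = 1.057270 / 10 = 0.106.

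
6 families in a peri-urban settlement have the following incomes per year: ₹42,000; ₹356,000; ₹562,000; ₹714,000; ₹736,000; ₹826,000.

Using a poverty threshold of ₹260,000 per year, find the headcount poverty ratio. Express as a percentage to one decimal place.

16.7%

1 of the 6 families have income below ₹260,000.
H = 1/6 = 16.7%.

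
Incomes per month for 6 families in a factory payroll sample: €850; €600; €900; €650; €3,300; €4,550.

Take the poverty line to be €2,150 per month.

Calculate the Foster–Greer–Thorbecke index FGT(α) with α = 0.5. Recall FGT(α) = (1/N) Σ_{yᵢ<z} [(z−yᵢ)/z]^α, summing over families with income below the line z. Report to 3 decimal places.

Incomes under z: €600, €650, €850, €900 (q = 4 of N = 6).
Relative gaps: (2150−600)/2150 = 0.7209; (2150−650)/2150 = 0.6977; (2150−850)/2150 = 0.6047; (2150−900)/2150 = 0.5814.
Raised to α = 0.5: 0.84908; 0.83527; 0.77759; 0.76249.
Sum = 3.224431; FGT(0.5) = 3.224431 / 6 = 0.537.

0.537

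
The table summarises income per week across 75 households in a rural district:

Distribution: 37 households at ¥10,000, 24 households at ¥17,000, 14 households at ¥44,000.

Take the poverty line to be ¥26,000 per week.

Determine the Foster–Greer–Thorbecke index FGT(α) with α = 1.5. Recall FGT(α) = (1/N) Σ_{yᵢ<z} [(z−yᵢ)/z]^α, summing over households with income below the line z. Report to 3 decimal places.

Incomes under z: 37×¥10,000, 24×¥17,000 (q = 61 of N = 75).
Normalized shortfalls: (26000−10000)/26000 = 0.6154 (×37); (26000−17000)/26000 = 0.3462 (×24).
Raised to α = 1.5: 0.48275 (×37); 0.20366 (×24).
Sum = 22.749472; FGT(1.5) = 22.749472 / 75 = 0.303.

0.303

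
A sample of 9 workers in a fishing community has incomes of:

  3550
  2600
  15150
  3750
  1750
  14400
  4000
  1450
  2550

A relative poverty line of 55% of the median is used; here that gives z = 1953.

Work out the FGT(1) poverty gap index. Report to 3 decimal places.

Below the line: 1450, 1750 (q = 2 of N = 9).
Shortfall ratios: (1953−1450)/1953 = 0.2576; (1953−1750)/1953 = 0.1039.
Σ = 0.361495. Dividing by the full population N = 9 gives P₁ = 0.040.

0.040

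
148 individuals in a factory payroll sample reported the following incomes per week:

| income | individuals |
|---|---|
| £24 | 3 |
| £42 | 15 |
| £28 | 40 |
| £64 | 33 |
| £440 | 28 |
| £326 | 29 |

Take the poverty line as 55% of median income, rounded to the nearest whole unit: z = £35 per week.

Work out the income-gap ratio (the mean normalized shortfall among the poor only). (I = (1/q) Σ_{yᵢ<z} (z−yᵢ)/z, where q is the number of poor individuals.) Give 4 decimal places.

Poor units: 3×£24, 40×£28 (q = 43 of N = 148).
Relative gaps: 0.3143 (×3), 0.2000 (×40); sum = 8.942857.
I averages over the q = 43 poor units only: 8.942857 / 43 = 0.2080.

0.2080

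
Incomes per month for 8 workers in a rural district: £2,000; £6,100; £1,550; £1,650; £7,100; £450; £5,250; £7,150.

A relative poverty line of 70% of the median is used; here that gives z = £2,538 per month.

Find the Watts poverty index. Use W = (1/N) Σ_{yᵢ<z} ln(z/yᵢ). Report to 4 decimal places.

Below z: £450, £1,550, £1,650, £2,000 (q = 4 of N = 8).
ln(z/y) terms: ln(2538/450) = 1.7299; ln(2538/1550) = 0.4931; ln(2538/1650) = 0.4306; ln(2538/2000) = 0.2382.
W = 2.891836 / 8 = 0.3615.

0.3615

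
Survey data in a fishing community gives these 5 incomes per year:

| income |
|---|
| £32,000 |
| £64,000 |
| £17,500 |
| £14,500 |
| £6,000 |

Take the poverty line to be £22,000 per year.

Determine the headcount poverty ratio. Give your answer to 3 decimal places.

3 of the 5 workers have income below £22,000.
H = 3/5 = 0.600.

0.600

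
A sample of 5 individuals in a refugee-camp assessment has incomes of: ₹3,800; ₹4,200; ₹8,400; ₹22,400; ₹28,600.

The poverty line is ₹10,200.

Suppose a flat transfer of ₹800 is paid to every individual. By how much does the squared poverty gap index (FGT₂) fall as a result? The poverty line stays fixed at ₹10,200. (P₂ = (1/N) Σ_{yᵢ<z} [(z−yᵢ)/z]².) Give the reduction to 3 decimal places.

0.040

Before: below the line — ₹3,800, ₹4,200, ₹8,400; squared poverty gap index (FGT₂) = 0.15417.
After the ₹800 transfer: below the line — ₹4,600, ₹5,000, ₹9,200; squared poverty gap index (FGT₂) = 0.11419.
Reduction = 0.15417 − 0.11419 = 0.040.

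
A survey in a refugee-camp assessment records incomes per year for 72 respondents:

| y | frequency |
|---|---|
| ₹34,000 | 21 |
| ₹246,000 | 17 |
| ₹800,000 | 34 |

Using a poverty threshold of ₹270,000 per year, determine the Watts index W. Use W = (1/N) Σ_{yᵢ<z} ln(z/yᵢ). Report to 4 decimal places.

Incomes under z: 21×₹34,000, 17×₹246,000 (q = 38 of N = 72).
Log shortfalls: ln(270000/34000) = 2.0721 (×21); ln(270000/246000) = 0.0931 (×17).
W = 45.095827 / 72 = 0.6263.

0.6263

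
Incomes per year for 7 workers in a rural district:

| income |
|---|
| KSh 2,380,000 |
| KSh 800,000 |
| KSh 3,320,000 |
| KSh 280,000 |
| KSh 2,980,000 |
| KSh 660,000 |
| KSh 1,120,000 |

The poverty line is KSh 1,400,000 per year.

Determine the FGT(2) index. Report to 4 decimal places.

Poor units: KSh 280,000, KSh 660,000, KSh 800,000, KSh 1,120,000 (q = 4 of N = 7).
Relative gaps: (1400000−280000)/1400000 = 0.8000; (1400000−660000)/1400000 = 0.5286; (1400000−800000)/1400000 = 0.4286; (1400000−1120000)/1400000 = 0.2000.
Squared: 0.6400; 0.2794; 0.1837; 0.0400.
Sum = 1.143061; P₂ = 1.143061 / 7 = 0.1633.

0.1633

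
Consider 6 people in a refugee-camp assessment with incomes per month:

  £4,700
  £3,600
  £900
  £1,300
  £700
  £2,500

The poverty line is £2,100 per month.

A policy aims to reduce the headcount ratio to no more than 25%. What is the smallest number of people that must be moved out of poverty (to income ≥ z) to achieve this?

Currently q = 3 of N = 6 are below the line (H = 0.500).
A headcount ratio of at most 25% allows at most ⌊0.25 × 6⌋ = 1 poor people.
So at least 3 − 1 = 2 must be lifted.

2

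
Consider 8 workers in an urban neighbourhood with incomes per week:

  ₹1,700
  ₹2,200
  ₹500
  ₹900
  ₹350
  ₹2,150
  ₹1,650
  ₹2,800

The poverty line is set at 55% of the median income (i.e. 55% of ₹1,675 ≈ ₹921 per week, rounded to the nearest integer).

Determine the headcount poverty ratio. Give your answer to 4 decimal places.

3 of the 8 workers have income below ₹921.
H = 3/8 = 0.3750.

0.3750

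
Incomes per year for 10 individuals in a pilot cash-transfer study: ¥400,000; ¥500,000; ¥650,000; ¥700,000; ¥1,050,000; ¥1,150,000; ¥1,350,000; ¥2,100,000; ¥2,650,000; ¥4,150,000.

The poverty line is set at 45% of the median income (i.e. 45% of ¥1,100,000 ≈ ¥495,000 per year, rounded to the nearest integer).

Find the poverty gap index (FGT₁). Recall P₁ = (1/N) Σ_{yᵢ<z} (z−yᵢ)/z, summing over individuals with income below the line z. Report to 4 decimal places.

0.0192

Poor units: ¥400,000 (q = 1 of N = 10).
Gap ratios (z−y)/z: (495000−400000)/495000 = 0.1919.
Sum of shortfalls = 0.191919; P₁ averages over all N: 0.191919 / 10 = 0.0192.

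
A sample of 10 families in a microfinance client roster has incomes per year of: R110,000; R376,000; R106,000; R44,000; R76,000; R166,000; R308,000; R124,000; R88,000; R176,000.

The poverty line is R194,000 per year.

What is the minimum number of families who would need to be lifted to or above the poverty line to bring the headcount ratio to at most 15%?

8 of the 10 families are poor, so H = 8/10 = 0.800.
A headcount ratio of at most 15% allows at most ⌊0.15 × 10⌋ = 1 poor families.
So at least 8 − 1 = 7 must be lifted.

7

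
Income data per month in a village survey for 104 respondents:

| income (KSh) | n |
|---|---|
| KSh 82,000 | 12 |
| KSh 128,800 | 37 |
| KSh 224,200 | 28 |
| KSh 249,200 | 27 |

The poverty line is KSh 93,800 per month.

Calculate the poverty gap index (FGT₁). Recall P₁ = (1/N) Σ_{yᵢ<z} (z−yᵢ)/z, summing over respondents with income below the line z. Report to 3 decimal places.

Incomes under z: 12×KSh 82,000 (q = 12 of N = 104).
Gap ratios (z−y)/z: (93800−82000)/93800 = 0.1258 (×12).
Sum of shortfalls = 1.509595; P₁ averages over all N: 1.509595 / 104 = 0.015.

0.015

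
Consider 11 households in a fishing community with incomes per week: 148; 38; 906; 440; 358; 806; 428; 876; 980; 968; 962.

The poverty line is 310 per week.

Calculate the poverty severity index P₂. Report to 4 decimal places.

Poor units: 38, 148 (q = 2 of N = 11).
Normalized shortfalls: (310−38)/310 = 0.8774; (310−148)/310 = 0.5226.
Squared: 0.7699; 0.2731.
Sum = 1.042955; P₂ = 1.042955 / 11 = 0.0948.

0.0948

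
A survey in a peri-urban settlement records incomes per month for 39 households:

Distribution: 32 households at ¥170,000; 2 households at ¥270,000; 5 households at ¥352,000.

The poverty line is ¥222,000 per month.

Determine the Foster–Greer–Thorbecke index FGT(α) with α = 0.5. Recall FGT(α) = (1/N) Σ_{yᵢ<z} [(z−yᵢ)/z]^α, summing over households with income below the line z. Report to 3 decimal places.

0.397

Poor units: 32×¥170,000 (q = 32 of N = 39).
Shortfall ratios: (222000−170000)/222000 = 0.2342 (×32).
Raised to α = 0.5: 0.48398 (×32).
Sum = 15.487280; FGT(0.5) = 15.487280 / 39 = 0.397.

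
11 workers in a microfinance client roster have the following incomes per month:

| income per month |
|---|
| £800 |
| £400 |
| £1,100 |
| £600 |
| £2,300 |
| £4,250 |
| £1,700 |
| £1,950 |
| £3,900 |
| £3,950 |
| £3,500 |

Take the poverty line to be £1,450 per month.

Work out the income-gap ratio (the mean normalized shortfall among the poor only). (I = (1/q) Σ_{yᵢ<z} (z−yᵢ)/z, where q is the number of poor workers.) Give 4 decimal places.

0.5000

Incomes under z: £400, £600, £800, £1,100 (q = 4 of N = 11).
Relative gaps: 0.7241, 0.5862, 0.4483, 0.2414; sum = 2.000000.
The income-gap ratio divides by q (the poor only): 2.000000 / 4 = 0.5000.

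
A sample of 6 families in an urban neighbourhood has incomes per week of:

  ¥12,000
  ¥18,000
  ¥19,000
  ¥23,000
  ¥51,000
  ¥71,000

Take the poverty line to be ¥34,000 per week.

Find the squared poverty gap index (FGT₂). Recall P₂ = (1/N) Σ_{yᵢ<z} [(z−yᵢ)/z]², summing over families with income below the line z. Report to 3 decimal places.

Below the line: ¥12,000, ¥18,000, ¥19,000, ¥23,000 (q = 4 of N = 6).
Shortfall ratios: (34000−12000)/34000 = 0.6471; (34000−18000)/34000 = 0.4706; (34000−19000)/34000 = 0.4412; (34000−23000)/34000 = 0.3235.
Squared: 0.4187; 0.2215; 0.1946; 0.1047.
Sum = 0.939446; P₂ = 0.939446 / 6 = 0.157.

0.157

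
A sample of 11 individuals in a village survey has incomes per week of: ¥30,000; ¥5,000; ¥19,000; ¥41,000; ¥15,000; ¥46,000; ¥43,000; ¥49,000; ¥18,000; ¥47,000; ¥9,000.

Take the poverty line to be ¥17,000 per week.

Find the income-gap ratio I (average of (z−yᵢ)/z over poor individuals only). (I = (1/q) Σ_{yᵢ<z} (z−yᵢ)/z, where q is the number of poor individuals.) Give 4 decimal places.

0.4314

Poor units: ¥5,000, ¥9,000, ¥15,000 (q = 3 of N = 11).
Shortfall ratios (z−y)/z: 0.7059, 0.4706, 0.1176; sum = 1.294118.
I averages over the q = 3 poor units only: 1.294118 / 3 = 0.4314.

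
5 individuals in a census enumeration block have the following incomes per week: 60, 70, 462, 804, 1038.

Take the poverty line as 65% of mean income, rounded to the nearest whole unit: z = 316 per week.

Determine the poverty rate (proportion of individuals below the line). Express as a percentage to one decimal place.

2 of the 5 individuals have income below 316.
H = 2/5 = 40.0%.

40.0%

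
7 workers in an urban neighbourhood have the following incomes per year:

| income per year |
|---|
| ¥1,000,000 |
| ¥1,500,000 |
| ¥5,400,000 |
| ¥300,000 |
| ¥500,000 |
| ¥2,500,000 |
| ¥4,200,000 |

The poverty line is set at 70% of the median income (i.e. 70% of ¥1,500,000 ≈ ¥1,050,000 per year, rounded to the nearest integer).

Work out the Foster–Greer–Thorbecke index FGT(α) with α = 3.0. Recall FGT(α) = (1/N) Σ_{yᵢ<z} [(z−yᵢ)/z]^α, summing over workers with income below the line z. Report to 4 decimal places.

Below the line: ¥300,000, ¥500,000, ¥1,000,000 (q = 3 of N = 7).
Gap ratios (z−y)/z: (1050000−300000)/1050000 = 0.7143; (1050000−500000)/1050000 = 0.5238; (1050000−1000000)/1050000 = 0.0476.
Raised to α = 3.0: 0.36443; 0.14372; 0.00011.
Sum = 0.508260; FGT(3.0) = 0.508260 / 7 = 0.0726.

0.0726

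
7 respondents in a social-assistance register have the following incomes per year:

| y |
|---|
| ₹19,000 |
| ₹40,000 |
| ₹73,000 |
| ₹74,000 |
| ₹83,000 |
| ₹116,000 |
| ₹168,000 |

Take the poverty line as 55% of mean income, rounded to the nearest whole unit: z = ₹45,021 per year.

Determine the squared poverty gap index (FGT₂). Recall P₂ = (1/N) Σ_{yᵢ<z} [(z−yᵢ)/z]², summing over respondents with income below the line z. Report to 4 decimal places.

0.0495

Incomes under z: ₹19,000, ₹40,000 (q = 2 of N = 7).
Relative gaps: (45021−19000)/45021 = 0.5780; (45021−40000)/45021 = 0.1115.
Squared: 0.3341; 0.0124.
Sum = 0.346493; P₂ = 0.346493 / 7 = 0.0495.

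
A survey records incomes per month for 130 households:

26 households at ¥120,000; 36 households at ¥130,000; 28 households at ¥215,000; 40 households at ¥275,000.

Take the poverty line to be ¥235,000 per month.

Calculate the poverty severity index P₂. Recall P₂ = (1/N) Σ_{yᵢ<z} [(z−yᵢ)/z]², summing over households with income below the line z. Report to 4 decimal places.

Poor units: 26×¥120,000, 36×¥130,000, 28×¥215,000 (q = 90 of N = 130).
Normalized shortfalls: (235000−120000)/235000 = 0.4894 (×26); (235000−130000)/235000 = 0.4468 (×36); (235000−215000)/235000 = 0.0851 (×28).
Squared: 0.2395 (×26); 0.1996 (×36); 0.0072 (×28).
Sum = 13.616116; P₂ = 13.616116 / 130 = 0.1047.

0.1047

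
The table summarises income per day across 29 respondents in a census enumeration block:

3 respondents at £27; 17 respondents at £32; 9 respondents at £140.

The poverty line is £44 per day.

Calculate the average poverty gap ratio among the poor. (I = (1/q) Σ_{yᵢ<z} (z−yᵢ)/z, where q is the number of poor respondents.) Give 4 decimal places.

0.2898

Poor units: 3×£27, 17×£32 (q = 20 of N = 29).
Relative gaps: 0.3864 (×3), 0.2727 (×17); sum = 5.795455.
The income-gap ratio divides by q (the poor only): 5.795455 / 20 = 0.2898.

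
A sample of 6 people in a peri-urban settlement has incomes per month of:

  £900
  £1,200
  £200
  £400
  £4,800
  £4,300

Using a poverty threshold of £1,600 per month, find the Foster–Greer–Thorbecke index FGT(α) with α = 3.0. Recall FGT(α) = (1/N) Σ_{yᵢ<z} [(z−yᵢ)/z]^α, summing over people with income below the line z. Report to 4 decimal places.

0.1985

Below the line: £200, £400, £900, £1,200 (q = 4 of N = 6).
Relative gaps: (1600−200)/1600 = 0.8750; (1600−400)/1600 = 0.7500; (1600−900)/1600 = 0.4375; (1600−1200)/1600 = 0.2500.
Raised to α = 3.0: 0.66992; 0.42188; 0.08374; 0.01562.
Sum = 1.191162; FGT(3.0) = 1.191162 / 6 = 0.1985.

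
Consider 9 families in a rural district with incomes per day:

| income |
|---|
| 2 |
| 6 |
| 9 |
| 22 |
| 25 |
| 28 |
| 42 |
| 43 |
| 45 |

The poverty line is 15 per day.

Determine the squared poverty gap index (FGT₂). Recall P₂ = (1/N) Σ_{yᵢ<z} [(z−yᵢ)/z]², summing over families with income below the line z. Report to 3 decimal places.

0.141

Below z: 2, 6, 9 (q = 3 of N = 9).
Gap ratios (z−y)/z: (15−2)/15 = 0.8667; (15−6)/15 = 0.6000; (15−9)/15 = 0.4000.
Squared: 0.7511; 0.3600; 0.1600.
Sum = 1.271111; P₂ = 1.271111 / 9 = 0.141.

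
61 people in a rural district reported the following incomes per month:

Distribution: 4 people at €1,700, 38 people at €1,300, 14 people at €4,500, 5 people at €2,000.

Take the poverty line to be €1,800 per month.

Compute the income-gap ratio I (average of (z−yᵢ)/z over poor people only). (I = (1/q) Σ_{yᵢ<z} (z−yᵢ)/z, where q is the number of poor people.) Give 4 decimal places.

0.2566

Below the line: 38×€1,300, 4×€1,700 (q = 42 of N = 61).
Relative gaps: 0.2778 (×38), 0.0556 (×4); sum = 10.777778.
I averages over the q = 42 poor units only: 10.777778 / 42 = 0.2566.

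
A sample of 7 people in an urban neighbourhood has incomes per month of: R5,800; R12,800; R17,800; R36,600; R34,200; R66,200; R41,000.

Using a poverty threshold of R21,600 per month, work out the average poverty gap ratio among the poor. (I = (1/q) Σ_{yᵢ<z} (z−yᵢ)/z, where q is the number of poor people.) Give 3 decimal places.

Below z: R5,800, R12,800, R17,800 (q = 3 of N = 7).
Shortfall ratios (z−y)/z: 0.7315, 0.4074, 0.1759; sum = 1.314815.
The income-gap ratio divides by q (the poor only): 1.314815 / 3 = 0.438.

0.438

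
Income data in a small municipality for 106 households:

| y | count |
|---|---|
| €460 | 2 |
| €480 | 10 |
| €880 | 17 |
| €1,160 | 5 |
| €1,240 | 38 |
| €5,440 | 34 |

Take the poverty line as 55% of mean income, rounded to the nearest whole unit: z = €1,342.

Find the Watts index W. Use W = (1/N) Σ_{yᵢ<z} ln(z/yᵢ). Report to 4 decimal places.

0.2201

Below z: 2×€460, 10×€480, 17×€880, 5×€1,160, 38×€1,240 (q = 72 of N = 106).
Log shortfalls: ln(1342/460) = 1.0707 (×2); ln(1342/480) = 1.0281 (×10); ln(1342/880) = 0.4220 (×17); ln(1342/1160) = 0.1457 (×5); ln(1342/1240) = 0.0790 (×38).
W = 23.329179 / 106 = 0.2201.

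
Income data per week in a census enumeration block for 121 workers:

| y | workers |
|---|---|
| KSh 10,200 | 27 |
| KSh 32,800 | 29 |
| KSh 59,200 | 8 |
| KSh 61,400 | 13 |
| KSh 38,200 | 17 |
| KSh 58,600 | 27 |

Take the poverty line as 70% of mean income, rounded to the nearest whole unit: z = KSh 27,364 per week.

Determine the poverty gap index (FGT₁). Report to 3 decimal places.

Below the line: 27×KSh 10,200 (q = 27 of N = 121).
Gap ratios (z−y)/z: (27364−10200)/27364 = 0.6272 (×27).
Sum of shortfalls = 16.935682; P₁ averages over all N: 16.935682 / 121 = 0.140.

0.140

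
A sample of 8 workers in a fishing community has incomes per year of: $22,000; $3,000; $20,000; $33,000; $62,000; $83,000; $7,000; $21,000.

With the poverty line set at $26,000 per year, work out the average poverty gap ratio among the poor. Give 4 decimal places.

0.4385

Incomes under z: $3,000, $7,000, $20,000, $21,000, $22,000 (q = 5 of N = 8).
Shortfall ratios (z−y)/z: 0.8846, 0.7308, 0.2308, 0.1923, 0.1538; sum = 2.192308.
I averages over the q = 5 poor units only: 2.192308 / 5 = 0.4385.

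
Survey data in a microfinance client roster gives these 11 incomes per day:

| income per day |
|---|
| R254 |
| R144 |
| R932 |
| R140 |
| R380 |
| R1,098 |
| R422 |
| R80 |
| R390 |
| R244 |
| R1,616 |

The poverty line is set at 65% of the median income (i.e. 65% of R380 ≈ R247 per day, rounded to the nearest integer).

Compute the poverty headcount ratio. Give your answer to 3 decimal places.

0.364

4 of the 11 respondents have income below R247.
H = 4/11 = 0.364.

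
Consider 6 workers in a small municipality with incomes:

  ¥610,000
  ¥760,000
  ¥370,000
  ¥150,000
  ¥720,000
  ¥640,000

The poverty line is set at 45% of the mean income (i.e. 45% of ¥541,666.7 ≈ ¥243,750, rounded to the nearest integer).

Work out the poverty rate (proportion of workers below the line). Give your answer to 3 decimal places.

1 of the 6 workers have income below ¥243,750.
H = 1/6 = 0.167.

0.167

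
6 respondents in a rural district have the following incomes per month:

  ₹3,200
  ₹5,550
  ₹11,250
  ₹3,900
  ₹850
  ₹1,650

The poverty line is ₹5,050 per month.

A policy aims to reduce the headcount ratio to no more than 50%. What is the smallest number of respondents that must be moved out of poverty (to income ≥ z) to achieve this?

Currently q = 4 of N = 6 are below the line (H = 0.667).
A headcount ratio of at most 50% allows at most ⌊0.50 × 6⌋ = 3 poor respondents.
So at least 4 − 3 = 1 must be lifted.

1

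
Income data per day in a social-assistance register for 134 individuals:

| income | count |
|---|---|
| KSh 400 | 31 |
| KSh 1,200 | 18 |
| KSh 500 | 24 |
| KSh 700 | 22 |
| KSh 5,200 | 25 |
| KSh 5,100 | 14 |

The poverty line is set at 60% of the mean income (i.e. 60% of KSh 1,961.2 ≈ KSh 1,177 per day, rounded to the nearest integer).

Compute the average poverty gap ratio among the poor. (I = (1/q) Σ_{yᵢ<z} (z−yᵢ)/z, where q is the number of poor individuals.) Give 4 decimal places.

Poor units: 31×KSh 400, 24×KSh 500, 22×KSh 700 (q = 77 of N = 134).
Relative gaps: 0.6602 (×31), 0.5752 (×24), 0.4053 (×22); sum = 43.185217.
The income-gap ratio divides by q (the poor only): 43.185217 / 77 = 0.5608.

0.5608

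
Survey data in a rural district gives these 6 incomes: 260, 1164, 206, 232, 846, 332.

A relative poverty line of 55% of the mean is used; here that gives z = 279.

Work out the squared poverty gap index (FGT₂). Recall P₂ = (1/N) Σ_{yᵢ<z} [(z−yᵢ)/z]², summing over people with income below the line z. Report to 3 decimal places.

0.017

Incomes under z: 206, 232, 260 (q = 3 of N = 6).
Shortfall ratios: (279−206)/279 = 0.2616; (279−232)/279 = 0.1685; (279−260)/279 = 0.0681.
Squared: 0.0685; 0.0284; 0.0046.
Sum = 0.101476; P₂ = 0.101476 / 6 = 0.017.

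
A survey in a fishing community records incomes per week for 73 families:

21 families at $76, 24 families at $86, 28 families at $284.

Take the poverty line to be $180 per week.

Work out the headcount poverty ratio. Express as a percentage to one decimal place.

61.6%

45 of the 73 families have income below $180.
H = 45/73 = 61.6%.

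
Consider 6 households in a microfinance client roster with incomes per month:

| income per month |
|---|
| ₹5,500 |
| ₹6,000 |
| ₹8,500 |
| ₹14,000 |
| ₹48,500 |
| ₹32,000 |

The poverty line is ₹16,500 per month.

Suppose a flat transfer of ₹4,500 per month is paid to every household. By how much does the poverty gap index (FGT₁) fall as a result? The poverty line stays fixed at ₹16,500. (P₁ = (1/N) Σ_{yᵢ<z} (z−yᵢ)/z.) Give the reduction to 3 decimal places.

0.162

Before: below the line — ₹5,500, ₹6,000, ₹8,500, ₹14,000; poverty gap index (FGT₁) = 0.32323.
After the ₹4,500 transfer: below the line — ₹10,000, ₹10,500, ₹13,000; poverty gap index (FGT₁) = 0.16162.
Reduction = 0.32323 − 0.16162 = 0.162.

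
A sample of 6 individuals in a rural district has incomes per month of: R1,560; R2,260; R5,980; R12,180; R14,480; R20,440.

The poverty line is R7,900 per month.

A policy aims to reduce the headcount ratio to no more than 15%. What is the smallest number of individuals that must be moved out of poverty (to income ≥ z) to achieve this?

Currently q = 3 of N = 6 are below the line (H = 0.500).
A headcount ratio of at most 15% allows at most ⌊0.15 × 6⌋ = 0 poor individuals.
So at least 3 − 0 = 3 must be lifted.

3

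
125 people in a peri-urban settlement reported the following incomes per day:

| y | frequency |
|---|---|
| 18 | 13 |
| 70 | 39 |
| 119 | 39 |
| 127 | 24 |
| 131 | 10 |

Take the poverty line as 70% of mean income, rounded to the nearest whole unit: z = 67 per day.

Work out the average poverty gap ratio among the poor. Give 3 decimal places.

0.731

Incomes under z: 13×18 (q = 13 of N = 125).
Shortfall ratios (z−y)/z: 0.7313 (×13); sum = 9.507463.
I averages over the q = 13 poor units only: 9.507463 / 13 = 0.731.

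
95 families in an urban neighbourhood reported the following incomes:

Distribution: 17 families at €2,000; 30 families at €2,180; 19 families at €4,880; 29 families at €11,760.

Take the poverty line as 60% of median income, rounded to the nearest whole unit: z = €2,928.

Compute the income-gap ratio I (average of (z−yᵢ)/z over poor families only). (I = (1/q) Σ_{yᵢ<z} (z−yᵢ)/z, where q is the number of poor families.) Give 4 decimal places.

0.2777

Below z: 17×€2,000, 30×€2,180 (q = 47 of N = 95).
Relative gaps: 0.3169 (×17), 0.2555 (×30); sum = 13.051913.
I averages over the q = 47 poor units only: 13.051913 / 47 = 0.2777.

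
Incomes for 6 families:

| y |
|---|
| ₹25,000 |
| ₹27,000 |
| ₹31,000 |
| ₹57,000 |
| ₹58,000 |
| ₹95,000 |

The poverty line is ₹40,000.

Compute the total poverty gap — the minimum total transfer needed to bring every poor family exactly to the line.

Below the line: ₹25,000, ₹27,000, ₹31,000 (q = 3 of N = 6).
Individual gaps: 40000−25000 = 15000; 40000−27000 = 13000; 40000−31000 = 9000.
Aggregate gap = ₹37,000.

₹37,000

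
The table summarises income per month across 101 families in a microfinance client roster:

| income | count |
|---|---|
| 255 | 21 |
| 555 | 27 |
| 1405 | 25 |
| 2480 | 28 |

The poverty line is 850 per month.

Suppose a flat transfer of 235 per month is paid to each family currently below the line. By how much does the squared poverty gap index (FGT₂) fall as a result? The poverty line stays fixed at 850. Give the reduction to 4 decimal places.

0.0955

Before: below the line — 21×255, 27×555; squared poverty gap index (FGT₂) = 0.134081.
After the 235 transfer: below the line — 21×490, 27×790; squared poverty gap index (FGT₂) = 0.038628.
Reduction = 0.134081 − 0.038628 = 0.0955.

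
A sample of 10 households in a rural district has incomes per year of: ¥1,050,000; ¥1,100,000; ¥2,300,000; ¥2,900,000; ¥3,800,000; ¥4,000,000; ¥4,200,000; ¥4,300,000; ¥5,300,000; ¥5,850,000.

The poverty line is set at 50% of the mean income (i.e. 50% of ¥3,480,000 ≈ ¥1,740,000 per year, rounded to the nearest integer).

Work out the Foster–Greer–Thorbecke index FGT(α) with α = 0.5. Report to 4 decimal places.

0.1236

Incomes under z: ¥1,050,000, ¥1,100,000 (q = 2 of N = 10).
Relative gaps: (1740000−1050000)/1740000 = 0.3966; (1740000−1100000)/1740000 = 0.3678.
Raised to α = 0.5: 0.62972; 0.60648.
Sum = 1.236202; FGT(0.5) = 1.236202 / 10 = 0.1236.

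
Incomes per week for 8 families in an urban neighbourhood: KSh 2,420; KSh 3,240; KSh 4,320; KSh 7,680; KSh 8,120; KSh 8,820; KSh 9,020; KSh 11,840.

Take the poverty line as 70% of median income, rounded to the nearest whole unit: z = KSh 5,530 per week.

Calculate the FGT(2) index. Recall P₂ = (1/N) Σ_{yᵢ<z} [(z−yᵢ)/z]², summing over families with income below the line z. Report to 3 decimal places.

Incomes under z: KSh 2,420, KSh 3,240, KSh 4,320 (q = 3 of N = 8).
Normalized shortfalls: (5530−2420)/5530 = 0.5624; (5530−3240)/5530 = 0.4141; (5530−4320)/5530 = 0.2188.
Squared: 0.3163; 0.1715; 0.0479.
Sum = 0.535638; P₂ = 0.535638 / 8 = 0.067.

0.067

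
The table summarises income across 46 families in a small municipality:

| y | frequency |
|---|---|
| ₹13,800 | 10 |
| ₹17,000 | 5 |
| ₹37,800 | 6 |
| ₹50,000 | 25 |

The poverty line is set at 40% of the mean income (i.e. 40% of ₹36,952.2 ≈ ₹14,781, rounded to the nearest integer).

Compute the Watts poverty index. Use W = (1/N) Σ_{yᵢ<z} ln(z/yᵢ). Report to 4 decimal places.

0.0149

Incomes under z: 10×₹13,800 (q = 10 of N = 46).
Log gaps: ln(14781/13800) = 0.0687 (×10).
W = 0.686740 / 46 = 0.0149.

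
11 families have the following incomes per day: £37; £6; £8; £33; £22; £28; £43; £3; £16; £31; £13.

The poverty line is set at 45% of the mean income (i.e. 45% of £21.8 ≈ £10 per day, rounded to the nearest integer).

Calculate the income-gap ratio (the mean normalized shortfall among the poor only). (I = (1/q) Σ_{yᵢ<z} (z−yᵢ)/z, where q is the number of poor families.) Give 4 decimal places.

0.4333

Incomes under z: £3, £6, £8 (q = 3 of N = 11).
Relative gaps: 0.7000, 0.4000, 0.2000; sum = 1.300000.
I averages over the q = 3 poor units only: 1.300000 / 3 = 0.4333.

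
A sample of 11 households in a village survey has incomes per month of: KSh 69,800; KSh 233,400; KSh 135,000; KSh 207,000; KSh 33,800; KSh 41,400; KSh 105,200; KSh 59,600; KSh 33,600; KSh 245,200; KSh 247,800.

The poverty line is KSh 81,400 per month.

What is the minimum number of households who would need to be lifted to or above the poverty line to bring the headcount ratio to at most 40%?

1

5 of the 11 households are poor, so H = 5/11 = 0.455.
A headcount ratio of at most 40% allows at most ⌊0.40 × 11⌋ = 4 poor households.
So at least 5 − 4 = 1 must be lifted.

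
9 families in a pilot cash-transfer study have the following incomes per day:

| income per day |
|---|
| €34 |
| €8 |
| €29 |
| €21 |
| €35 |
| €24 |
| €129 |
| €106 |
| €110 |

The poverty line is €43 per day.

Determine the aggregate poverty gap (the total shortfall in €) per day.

€107

Poor units: €8, €21, €24, €29, €34, €35 (q = 6 of N = 9).
Individual gaps: 43−8 = 35; 43−21 = 22; 43−24 = 19; 43−29 = 14; 43−34 = 9; 43−35 = 8.
Aggregate gap = €107.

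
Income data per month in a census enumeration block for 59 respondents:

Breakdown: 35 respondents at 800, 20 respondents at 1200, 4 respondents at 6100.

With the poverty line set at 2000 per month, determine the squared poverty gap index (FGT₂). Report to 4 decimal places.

Poor units: 35×800, 20×1200 (q = 55 of N = 59).
Gap ratios (z−y)/z: (2000−800)/2000 = 0.6000 (×35); (2000−1200)/2000 = 0.4000 (×20).
Squared: 0.3600 (×35); 0.1600 (×20).
Sum = 15.800000; P₂ = 15.800000 / 59 = 0.2678.

0.2678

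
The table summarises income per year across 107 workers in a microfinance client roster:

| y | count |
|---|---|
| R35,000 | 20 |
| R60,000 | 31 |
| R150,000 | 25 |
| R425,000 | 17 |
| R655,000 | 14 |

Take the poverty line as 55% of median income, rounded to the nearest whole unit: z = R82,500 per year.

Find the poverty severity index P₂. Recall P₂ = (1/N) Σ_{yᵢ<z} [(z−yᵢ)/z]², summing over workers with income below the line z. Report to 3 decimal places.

Poor units: 20×R35,000, 31×R60,000 (q = 51 of N = 107).
Relative gaps: (82500−35000)/82500 = 0.5758 (×20); (82500−60000)/82500 = 0.2727 (×31).
Squared: 0.3315 (×20); 0.0744 (×31).
Sum = 8.935721; P₂ = 8.935721 / 107 = 0.084.

0.084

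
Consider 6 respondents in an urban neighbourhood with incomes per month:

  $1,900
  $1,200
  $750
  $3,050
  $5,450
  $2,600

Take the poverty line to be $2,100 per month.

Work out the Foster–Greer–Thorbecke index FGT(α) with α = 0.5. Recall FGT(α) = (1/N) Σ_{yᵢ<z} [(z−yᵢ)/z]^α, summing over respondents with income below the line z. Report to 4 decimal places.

Below z: $750, $1,200, $1,900 (q = 3 of N = 6).
Relative gaps: (2100−750)/2100 = 0.6429; (2100−1200)/2100 = 0.4286; (2100−1900)/2100 = 0.0952.
Raised to α = 0.5: 0.80178; 0.65465; 0.30861.
Sum = 1.765044; FGT(0.5) = 1.765044 / 6 = 0.2942.

0.2942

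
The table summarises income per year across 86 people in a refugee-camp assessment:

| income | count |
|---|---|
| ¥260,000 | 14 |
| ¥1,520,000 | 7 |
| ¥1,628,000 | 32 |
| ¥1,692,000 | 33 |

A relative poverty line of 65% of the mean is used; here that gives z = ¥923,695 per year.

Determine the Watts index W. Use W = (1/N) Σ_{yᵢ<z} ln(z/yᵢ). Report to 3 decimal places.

Incomes under z: 14×¥260,000 (q = 14 of N = 86).
Log gaps: ln(923695/260000) = 1.2677 (×14).
W = 17.747804 / 86 = 0.206.

0.206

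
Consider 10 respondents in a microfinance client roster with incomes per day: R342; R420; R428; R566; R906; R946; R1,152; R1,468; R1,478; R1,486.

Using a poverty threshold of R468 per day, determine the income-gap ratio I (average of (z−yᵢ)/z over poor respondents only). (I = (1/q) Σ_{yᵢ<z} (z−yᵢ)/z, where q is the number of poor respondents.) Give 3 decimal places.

Below the line: R342, R420, R428 (q = 3 of N = 10).
Shortfall ratios (z−y)/z: 0.2692, 0.1026, 0.0855; sum = 0.457265.
I averages over the q = 3 poor units only: 0.457265 / 3 = 0.152.

0.152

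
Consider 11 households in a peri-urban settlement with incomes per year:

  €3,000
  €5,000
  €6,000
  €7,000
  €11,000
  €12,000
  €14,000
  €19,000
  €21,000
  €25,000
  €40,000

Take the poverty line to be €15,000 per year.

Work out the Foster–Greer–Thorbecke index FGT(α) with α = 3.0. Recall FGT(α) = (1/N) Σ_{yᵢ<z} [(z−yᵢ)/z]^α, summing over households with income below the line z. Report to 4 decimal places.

Below the line: €3,000, €5,000, €6,000, €7,000, €11,000, €12,000, €14,000 (q = 7 of N = 11).
Gap ratios (z−y)/z: (15000−3000)/15000 = 0.8000; (15000−5000)/15000 = 0.6667; (15000−6000)/15000 = 0.6000; (15000−7000)/15000 = 0.5333; (15000−11000)/15000 = 0.2667; (15000−12000)/15000 = 0.2000; (15000−14000)/15000 = 0.0667.
Raised to α = 3.0: 0.51200; 0.29630; 0.21600; 0.15170; 0.01896; 0.00800; 0.00030.
Sum = 1.203259; FGT(3.0) = 1.203259 / 11 = 0.1094.

0.1094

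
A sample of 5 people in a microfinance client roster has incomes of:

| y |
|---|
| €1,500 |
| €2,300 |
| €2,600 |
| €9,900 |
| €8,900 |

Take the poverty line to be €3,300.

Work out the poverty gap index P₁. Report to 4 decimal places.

Poor units: €1,500, €2,300, €2,600 (q = 3 of N = 5).
Gap ratios (z−y)/z: (3300−1500)/3300 = 0.5455; (3300−2300)/3300 = 0.3030; (3300−2600)/3300 = 0.2121.
Σ = 1.060606. Dividing by the full population N = 5 gives P₁ = 0.2121.

0.2121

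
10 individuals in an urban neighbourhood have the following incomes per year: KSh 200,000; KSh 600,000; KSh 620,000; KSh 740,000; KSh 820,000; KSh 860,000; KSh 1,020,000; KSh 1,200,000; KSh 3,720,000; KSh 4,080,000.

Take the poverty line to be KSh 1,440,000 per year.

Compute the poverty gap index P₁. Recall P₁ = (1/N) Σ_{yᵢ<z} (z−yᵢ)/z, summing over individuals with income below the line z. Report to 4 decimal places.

Below the line: KSh 200,000, KSh 600,000, KSh 620,000, KSh 740,000, KSh 820,000, KSh 860,000, KSh 1,020,000, KSh 1,200,000 (q = 8 of N = 10).
Shortfall ratios: (1440000−200000)/1440000 = 0.8611; (1440000−600000)/1440000 = 0.5833; (1440000−620000)/1440000 = 0.5694; (1440000−740000)/1440000 = 0.4861; (1440000−820000)/1440000 = 0.4306; (1440000−860000)/1440000 = 0.4028; (1440000−1020000)/1440000 = 0.2917; (1440000−1200000)/1440000 = 0.1667.
Sum of shortfalls = 3.791667; P₁ averages over all N: 3.791667 / 10 = 0.3792.

0.3792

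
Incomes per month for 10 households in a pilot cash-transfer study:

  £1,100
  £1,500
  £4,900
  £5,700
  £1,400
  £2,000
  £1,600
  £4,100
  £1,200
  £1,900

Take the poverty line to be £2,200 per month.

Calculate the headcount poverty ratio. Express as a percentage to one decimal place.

7 of the 10 households have income below £2,200.
H = 7/10 = 70.0%.

70.0%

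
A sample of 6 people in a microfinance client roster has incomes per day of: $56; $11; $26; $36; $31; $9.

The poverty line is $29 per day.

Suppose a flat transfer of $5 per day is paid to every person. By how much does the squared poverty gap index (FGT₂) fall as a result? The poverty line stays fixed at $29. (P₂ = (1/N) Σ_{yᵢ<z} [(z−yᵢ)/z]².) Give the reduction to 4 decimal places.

Before: below the line — $9, $11, $26; squared poverty gap index (FGT₂) = 0.145264.
After the $5 transfer: below the line — $14, $16; squared poverty gap index (FGT₂) = 0.078082.
Reduction = 0.145264 − 0.078082 = 0.0672.

0.0672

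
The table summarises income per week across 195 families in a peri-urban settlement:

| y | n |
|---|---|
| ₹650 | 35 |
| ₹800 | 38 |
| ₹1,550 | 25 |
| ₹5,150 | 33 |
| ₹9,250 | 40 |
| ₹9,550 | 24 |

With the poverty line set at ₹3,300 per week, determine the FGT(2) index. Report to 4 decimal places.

0.2636

Below z: 35×₹650, 38×₹800, 25×₹1,550 (q = 98 of N = 195).
Relative gaps: (3300−650)/3300 = 0.8030 (×35); (3300−800)/3300 = 0.7576 (×38); (3300−1550)/3300 = 0.5303 (×25).
Squared: 0.6449 (×35); 0.5739 (×38); 0.2812 (×25).
Sum = 51.409550; P₂ = 51.409550 / 195 = 0.2636.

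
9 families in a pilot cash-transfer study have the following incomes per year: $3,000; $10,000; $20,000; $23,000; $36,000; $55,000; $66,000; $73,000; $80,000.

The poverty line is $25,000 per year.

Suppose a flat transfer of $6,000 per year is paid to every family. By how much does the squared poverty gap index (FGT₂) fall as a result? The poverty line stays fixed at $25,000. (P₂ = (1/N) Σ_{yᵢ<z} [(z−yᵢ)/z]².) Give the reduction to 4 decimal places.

0.0713

Before: below the line — $3,000, $10,000, $20,000, $23,000; squared poverty gap index (FGT₂) = 0.131200.
After the $6,000 transfer: below the line — $9,000, $16,000; squared poverty gap index (FGT₂) = 0.059911.
Reduction = 0.131200 − 0.059911 = 0.0713.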